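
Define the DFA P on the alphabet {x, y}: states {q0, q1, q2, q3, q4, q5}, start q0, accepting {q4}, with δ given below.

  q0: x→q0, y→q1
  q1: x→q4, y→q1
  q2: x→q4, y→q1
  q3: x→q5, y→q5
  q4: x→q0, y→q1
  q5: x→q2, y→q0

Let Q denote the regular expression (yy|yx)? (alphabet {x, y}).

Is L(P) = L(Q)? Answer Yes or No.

No

The string xyx is accepted by P but rejected by Q.
So L(P) ≠ L(Q).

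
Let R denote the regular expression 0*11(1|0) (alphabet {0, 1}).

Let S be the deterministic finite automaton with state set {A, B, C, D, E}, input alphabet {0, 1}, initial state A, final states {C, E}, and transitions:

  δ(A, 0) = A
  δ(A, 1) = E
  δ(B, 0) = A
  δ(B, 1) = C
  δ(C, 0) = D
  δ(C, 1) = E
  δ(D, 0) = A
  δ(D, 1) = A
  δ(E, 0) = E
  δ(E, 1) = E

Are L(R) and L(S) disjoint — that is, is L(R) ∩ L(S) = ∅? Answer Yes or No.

The string 110 is accepted by both R and S.
Hence L(R) ∩ L(S) ≠ ∅.

No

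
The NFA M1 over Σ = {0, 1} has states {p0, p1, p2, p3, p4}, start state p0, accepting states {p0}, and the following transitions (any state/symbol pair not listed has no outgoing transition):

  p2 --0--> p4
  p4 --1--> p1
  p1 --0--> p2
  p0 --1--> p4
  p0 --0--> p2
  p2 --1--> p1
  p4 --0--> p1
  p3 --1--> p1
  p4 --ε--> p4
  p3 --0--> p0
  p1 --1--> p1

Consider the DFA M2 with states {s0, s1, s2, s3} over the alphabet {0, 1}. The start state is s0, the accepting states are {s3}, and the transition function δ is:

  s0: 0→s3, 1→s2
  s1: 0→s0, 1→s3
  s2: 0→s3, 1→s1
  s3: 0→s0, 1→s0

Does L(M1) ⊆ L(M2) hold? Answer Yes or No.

No

The empty string ε is in L(M1) but not in L(M2).
So L(M1) ⊄ L(M2).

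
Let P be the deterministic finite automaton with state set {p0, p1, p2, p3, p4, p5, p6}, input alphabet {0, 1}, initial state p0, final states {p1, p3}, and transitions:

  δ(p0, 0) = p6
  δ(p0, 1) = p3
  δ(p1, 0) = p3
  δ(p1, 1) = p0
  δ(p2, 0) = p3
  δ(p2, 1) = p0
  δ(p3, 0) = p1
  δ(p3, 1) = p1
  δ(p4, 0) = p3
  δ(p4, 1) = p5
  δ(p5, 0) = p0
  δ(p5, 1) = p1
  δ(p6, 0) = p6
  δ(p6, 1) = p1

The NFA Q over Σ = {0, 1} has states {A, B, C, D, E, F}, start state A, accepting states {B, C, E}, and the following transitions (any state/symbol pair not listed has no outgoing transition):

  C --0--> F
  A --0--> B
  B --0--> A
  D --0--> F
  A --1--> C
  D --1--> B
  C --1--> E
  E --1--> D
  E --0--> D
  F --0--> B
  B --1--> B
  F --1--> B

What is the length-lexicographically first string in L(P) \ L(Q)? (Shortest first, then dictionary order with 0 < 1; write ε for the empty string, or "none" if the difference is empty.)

10

The string 10 is accepted by P but not by Q.
No shorter string lies in the difference, and 10 is the lexicographically first length-2 string in L(P) \ L(Q).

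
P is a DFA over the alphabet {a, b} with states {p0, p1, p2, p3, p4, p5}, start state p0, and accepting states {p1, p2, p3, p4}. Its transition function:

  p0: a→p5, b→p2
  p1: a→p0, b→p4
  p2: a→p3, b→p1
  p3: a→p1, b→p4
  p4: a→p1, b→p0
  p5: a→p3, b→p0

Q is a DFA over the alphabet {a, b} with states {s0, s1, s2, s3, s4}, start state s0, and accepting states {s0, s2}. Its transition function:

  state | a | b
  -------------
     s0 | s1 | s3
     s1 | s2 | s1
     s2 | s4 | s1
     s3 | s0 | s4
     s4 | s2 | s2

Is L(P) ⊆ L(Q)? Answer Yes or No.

No

The string b is in L(P) but not in L(Q).
So L(P) ⊄ L(Q).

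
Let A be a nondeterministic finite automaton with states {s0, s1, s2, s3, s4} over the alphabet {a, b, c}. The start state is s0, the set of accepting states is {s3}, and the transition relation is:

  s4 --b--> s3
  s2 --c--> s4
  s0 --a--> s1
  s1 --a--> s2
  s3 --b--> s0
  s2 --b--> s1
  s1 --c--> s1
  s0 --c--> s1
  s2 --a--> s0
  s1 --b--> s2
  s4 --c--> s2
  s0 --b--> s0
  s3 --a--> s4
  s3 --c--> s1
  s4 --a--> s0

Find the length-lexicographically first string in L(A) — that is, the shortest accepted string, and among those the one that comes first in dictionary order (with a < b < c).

aacb

A breadth-first search from s0 reaches an accepting state first via the path s0 → s1 → s2 → s4 → s3 on input aacb.
No string of length < 4 is accepted (BFS exhausts all shorter strings without reaching an accepting state), and aacb is the lexicographically least accepting string of length 4.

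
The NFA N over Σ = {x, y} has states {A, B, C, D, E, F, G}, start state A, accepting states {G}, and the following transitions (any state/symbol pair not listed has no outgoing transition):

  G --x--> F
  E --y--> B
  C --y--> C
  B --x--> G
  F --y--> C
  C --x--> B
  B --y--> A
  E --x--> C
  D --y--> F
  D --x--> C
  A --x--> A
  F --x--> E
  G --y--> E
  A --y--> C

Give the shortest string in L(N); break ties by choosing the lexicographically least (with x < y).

yxx

A breadth-first search from A reaches an accepting state first via the path A → C → B → G on input yxx.
No string of length < 3 is accepted (BFS exhausts all shorter strings without reaching an accepting state), and yxx is the lexicographically least accepting string of length 3.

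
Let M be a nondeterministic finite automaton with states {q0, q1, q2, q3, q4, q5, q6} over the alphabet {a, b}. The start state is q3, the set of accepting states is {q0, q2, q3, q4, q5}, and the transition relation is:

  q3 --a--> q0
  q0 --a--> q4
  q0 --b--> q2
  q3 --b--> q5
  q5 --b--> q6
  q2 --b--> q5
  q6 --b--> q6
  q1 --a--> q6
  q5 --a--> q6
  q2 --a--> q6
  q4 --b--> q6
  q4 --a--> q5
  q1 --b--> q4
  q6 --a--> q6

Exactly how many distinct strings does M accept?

The useful subgraph on states {q0, q2, q3, q4, q5} is acyclic, so L(M) is finite; the longest accepting path visits 4 useful states, giving maximum string length 3.
Counting accepting paths from q3 by length: 1 of length 0, 2 of length 1, 2 of length 2, 2 of length 3. Total 7.

7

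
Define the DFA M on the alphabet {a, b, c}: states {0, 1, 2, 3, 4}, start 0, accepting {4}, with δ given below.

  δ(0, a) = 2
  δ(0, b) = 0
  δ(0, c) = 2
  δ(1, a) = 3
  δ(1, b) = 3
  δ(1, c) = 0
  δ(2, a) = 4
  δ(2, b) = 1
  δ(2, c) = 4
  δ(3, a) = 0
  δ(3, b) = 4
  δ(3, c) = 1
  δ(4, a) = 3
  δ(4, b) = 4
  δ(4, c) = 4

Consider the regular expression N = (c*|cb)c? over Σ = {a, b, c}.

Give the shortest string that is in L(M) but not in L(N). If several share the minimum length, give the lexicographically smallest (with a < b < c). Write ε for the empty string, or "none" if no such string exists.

aa

The string aa is accepted by M but not by N.
No shorter string lies in the difference, and aa is the lexicographically first length-2 string in L(M) \ L(N).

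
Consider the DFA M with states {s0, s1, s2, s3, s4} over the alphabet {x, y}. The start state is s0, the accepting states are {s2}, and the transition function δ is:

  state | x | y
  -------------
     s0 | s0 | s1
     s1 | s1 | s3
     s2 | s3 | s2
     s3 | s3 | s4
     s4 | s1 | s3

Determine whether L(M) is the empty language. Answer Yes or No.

The states reachable from the start state are {s0, s1, s3, s4}.
None of the accepting states {s2} is reachable, so no string is accepted and L(M) = ∅.

Yes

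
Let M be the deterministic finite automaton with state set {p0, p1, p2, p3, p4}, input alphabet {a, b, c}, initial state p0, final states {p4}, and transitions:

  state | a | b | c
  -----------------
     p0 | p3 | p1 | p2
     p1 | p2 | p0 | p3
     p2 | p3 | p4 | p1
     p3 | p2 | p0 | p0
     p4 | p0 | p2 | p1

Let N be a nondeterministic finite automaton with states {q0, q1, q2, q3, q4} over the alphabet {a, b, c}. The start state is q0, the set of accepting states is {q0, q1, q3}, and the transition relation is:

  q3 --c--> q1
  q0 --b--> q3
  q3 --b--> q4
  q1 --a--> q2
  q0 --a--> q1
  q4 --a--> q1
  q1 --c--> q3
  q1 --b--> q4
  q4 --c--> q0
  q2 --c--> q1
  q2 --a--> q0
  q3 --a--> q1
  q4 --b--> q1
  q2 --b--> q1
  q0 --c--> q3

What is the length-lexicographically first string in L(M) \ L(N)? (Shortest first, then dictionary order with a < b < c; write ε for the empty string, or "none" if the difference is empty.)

The string cb is accepted by M but not by N.
No shorter string lies in the difference, and cb is the lexicographically first length-2 string in L(M) \ L(N).

cb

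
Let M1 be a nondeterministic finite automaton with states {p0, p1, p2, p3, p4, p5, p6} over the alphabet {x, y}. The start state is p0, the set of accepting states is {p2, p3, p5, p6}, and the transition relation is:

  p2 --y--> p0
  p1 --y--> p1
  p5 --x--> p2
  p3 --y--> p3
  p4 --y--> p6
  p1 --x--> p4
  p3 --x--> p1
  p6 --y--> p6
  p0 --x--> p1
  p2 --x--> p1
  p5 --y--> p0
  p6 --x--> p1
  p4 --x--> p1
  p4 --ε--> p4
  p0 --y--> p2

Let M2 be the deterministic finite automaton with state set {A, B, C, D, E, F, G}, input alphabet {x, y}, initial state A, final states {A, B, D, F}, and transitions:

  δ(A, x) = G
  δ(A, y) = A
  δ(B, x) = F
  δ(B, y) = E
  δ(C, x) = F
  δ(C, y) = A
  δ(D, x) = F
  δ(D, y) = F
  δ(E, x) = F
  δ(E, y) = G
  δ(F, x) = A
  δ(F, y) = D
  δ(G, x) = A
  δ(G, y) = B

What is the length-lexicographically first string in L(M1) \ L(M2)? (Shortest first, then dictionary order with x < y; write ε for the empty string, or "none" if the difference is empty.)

The string xyxxxyy is accepted by M1 but not by M2.
No shorter string lies in the difference, and xyxxxyy is the lexicographically first length-7 string in L(M1) \ L(M2).

xyxxxyy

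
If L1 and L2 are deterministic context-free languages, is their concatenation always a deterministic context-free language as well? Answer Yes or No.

No

Take L₁ = {ε, c} (finite, hence regular and DCFL) and L₂ = {c aⁿbⁿ : n≥0} ∪ {cc aⁿb²ⁿ : n≥0} (a DCFL: the number of leading c's tells the DPDA whether to pop one stack symbol per b or per two b's). Then L₁L₂ ∩ cca⁺b* = {cc aⁿbⁿ : n≥1} ∪ {cc aⁿb²ⁿ : n≥1}. If L₁L₂ were a DCFL, so would be this intersection with a regular set, and a DPDA for it started from its configuration after reading cc would accept {aⁿbⁿ : n≥1} ∪ {aⁿb²ⁿ : n≥1}, which no deterministic PDA accepts (a DPDA for it would have a single run on aⁿb²ⁿ, accepting after the prefix aⁿbⁿ and accepting again after n more b's; an ordinary PDA that simulates it on a's and b's and, at any moment when it is accepting, may switch to reading only a fresh letter d while feeding each d to the simulation as a b, would accept aⁱbʲdᵏ (k≥1) exactly when both aⁱbʲ and aⁱbʲ⁺ᵏ are in the language, i.e. its language intersected with the regular set a*b*d⁺ would be exactly {aⁿbⁿdⁿ : n≥1} — impossible, since context-free languages are closed under intersection with regular sets and {aⁿbⁿdⁿ} is not context-free). Hence L₁L₂ is not a DCFL.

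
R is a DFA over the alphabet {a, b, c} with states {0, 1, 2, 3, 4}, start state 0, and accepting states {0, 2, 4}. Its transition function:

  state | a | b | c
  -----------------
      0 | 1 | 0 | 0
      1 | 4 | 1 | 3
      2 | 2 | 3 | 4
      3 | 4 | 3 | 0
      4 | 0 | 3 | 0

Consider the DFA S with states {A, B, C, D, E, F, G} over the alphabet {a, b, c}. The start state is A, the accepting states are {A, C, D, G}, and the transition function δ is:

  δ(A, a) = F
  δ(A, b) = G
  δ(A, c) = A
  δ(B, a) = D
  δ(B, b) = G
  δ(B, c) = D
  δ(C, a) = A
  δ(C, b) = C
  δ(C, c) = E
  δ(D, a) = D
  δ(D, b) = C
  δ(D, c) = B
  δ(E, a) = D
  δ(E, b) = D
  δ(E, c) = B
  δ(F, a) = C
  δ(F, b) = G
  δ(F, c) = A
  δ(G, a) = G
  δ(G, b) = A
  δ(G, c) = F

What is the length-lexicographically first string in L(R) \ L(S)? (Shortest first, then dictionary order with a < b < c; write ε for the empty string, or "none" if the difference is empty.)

bc

The string bc is accepted by R but not by S.
No shorter string lies in the difference, and bc is the lexicographically first length-2 string in L(R) \ L(S).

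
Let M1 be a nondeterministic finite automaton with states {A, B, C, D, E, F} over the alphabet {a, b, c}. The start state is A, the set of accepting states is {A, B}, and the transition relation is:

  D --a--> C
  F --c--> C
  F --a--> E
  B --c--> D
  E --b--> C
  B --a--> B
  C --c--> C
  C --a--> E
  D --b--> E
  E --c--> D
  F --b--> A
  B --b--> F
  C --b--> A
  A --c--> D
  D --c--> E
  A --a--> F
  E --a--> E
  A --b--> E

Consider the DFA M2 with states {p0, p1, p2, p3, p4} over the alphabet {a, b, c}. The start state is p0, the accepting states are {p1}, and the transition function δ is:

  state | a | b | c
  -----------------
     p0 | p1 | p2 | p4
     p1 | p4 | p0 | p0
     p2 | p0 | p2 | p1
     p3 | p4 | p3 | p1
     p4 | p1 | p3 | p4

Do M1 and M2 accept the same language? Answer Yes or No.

The empty string ε is accepted by M1 but rejected by M2.
So L(M1) ≠ L(M2).

No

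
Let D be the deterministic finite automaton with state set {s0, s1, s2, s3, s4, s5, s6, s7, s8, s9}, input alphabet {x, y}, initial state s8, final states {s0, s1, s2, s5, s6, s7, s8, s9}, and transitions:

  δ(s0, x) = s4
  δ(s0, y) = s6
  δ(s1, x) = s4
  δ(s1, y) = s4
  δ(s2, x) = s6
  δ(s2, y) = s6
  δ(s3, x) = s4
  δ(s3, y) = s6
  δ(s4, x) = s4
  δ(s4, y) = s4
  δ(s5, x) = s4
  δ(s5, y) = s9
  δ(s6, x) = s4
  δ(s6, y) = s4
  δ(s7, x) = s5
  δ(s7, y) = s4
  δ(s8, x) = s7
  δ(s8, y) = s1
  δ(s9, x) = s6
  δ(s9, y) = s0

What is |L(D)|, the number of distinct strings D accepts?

8

The useful subgraph on states {s0, s1, s5, s6, s7, s8, s9} is acyclic, so L(D) is finite; the longest accepting path visits 6 useful states, giving maximum string length 5.
Counting accepting paths from s8 by length: 1 of length 0, 2 of length 1, 1 of length 2, 1 of length 3, 2 of length 4, 1 of length 5. Total 8.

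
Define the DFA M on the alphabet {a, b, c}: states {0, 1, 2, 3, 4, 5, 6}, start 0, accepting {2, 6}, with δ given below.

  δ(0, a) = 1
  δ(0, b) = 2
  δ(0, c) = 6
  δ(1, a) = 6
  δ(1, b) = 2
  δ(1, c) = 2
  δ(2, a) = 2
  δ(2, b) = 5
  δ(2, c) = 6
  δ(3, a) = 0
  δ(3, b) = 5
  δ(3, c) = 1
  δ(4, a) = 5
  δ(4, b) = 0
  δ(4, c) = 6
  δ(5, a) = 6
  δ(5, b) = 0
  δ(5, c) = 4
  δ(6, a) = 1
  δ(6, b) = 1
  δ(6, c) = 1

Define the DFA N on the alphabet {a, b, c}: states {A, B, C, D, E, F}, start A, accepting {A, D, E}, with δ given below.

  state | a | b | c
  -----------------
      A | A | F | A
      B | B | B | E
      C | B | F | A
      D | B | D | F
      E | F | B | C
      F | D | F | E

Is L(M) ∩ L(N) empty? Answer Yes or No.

No

The string c is accepted by both M and N.
Hence L(M) ∩ L(N) ≠ ∅.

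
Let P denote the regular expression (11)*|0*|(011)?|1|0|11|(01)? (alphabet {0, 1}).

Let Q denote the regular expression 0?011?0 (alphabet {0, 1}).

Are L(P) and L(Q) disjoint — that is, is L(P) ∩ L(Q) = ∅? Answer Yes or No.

Yes

Converting the expression P to a DFA (subset construction, then merging equivalent states) gives the minimal DFA with states {p0, p1, p2, p3, p4, p5, p6, p7, p8}, start state p0, accepting states {p0, p1, p2, p3, p4, p6, p7} and transitions p0: 0→p1, 1→p2; p1: 0→p3, 1→p4; p2: 0→p5, 1→p6; p3: 0→p3, 1→p5; p4: 0→p5, 1→p7; p5: 0→p5, 1→p5; p6: 0→p5, 1→p8; p7: 0→p5, 1→p5; p8: 0→p5, 1→p6.
Converting the expression Q to a DFA (subset construction, then merging equivalent states) gives the minimal DFA with states {q0, q1, q2, q3, q4, q5, q6}, start state q0, accepting states {q5} and transitions q0: 0→q1, 1→q2; q1: 0→q3, 1→q4; q2: 0→q2, 1→q2; q3: 0→q2, 1→q4; q4: 0→q5, 1→q6; q5: 0→q2, 1→q2; q6: 0→q5, 1→q2.
Exploring the product automaton P × Q from the start pair (p0, q0), following both machines on each input symbol, reaches 13 state pairs: (p0, q0), (p1, q1), (p2, q2), (p3, q3), (p4, q4), (p5, q2), (p6, q2), (p3, q2), (p5, q4), (p5, q5), (p7, q6), (p8, q2), (p5, q6).
P accepts in {p0, p1, p2, p3, p4, p6, p7} and Q accepts in {q5}; no reachable pair has both components accepting, so no string drives both machines to acceptance simultaneously and L(P) ∩ L(Q) = ∅.
So no string is accepted by both, and the intersection is empty.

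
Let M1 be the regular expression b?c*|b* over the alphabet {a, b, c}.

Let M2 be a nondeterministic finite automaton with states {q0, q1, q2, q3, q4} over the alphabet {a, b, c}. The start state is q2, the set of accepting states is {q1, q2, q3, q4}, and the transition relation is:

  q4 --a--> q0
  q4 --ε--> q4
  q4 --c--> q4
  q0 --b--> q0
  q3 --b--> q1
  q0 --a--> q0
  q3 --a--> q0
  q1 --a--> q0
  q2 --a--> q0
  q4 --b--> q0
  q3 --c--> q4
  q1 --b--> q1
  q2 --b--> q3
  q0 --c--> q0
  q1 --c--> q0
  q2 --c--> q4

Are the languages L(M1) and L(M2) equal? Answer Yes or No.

Converting the expression M1 to a DFA (subset construction, then merging equivalent states) gives the minimal DFA with states {r0, r1, r2, r3, r4}, start state r0, accepting states {r0, r2, r3, r4} and transitions r0: a→r1, b→r2, c→r3; r1: a→r1, b→r1, c→r1; r2: a→r1, b→r4, c→r3; r3: a→r1, b→r1, c→r3; r4: a→r1, b→r4, c→r1.
Exploring the product automaton M1 × M2 from the start pair (r0, q2), following both machines on each input symbol, reaches 5 state pairs: (r0, q2), (r1, q0), (r2, q3), (r3, q4), (r4, q1).
M1 accepts in {r0, r2, r3, r4} and M2 accepts in {q1, q2, q3, q4}. In every reachable pair the two components are either both accepting — (r0, q2), (r2, q3), (r3, q4), (r4, q1) — or both non-accepting, so no string is accepted by exactly one of the machines: L(M1) \ L(M2) and L(M2) \ L(M1) are both empty.
Hence every string is accepted by M1 iff it is accepted by M2, and the two languages coincide.

Yes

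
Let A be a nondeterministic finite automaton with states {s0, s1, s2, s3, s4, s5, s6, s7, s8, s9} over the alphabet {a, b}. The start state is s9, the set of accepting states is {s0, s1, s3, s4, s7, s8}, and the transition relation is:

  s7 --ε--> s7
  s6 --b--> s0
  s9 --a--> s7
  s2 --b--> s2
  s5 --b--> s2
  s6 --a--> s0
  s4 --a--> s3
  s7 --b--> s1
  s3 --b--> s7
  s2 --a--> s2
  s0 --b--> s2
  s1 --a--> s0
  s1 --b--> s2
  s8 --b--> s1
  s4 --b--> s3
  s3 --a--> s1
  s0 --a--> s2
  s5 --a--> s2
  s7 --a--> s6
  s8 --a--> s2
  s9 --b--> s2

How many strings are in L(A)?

5

The useful subgraph on states {s0, s1, s6, s7, s9} is acyclic, so L(A) is finite; the longest accepting path visits 4 useful states, giving maximum string length 3.
Counting accepting paths from s9 by length: 1 of length 1, 1 of length 2, 3 of length 3. Total 5.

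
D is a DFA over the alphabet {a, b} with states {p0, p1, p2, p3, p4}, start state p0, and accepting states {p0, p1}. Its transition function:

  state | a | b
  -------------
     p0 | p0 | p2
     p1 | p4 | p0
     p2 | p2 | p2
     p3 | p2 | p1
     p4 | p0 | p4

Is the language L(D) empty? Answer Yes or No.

No

The empty string ε is accepted: the run p0 ends in the accepting state p0.
Since at least one string is accepted, L(D) is not empty.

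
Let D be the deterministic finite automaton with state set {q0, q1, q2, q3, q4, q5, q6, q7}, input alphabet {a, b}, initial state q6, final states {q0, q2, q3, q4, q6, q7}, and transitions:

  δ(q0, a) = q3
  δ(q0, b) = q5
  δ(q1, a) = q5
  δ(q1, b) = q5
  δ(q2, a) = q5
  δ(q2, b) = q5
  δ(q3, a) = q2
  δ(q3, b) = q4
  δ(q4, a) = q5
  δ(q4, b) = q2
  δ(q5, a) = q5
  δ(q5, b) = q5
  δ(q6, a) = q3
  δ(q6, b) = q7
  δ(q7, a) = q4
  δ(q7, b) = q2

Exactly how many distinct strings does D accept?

The useful subgraph on states {q2, q3, q4, q6, q7} is acyclic, so L(D) is finite; the longest accepting path visits 4 useful states, giving maximum string length 3.
Counting accepting paths from q6 by length: 1 of length 0, 2 of length 1, 4 of length 2, 2 of length 3. Total 9.

9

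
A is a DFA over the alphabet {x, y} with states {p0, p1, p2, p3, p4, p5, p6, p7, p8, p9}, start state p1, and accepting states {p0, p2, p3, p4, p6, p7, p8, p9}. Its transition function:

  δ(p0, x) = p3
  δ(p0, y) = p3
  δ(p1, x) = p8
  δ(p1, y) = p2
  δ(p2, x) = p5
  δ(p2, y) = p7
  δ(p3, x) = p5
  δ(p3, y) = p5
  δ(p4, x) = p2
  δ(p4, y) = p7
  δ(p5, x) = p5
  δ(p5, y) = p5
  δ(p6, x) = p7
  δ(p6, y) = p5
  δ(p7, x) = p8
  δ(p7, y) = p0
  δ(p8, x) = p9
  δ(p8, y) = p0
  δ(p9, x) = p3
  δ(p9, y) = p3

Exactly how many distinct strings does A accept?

The useful subgraph on states {p0, p1, p2, p3, p7, p8, p9} is acyclic, so L(A) is finite; the longest accepting path visits 6 useful states, giving maximum string length 5.
Counting accepting paths from p1 by length: 2 of length 1, 3 of length 2, 6 of length 3, 4 of length 4, 4 of length 5. Total 19.

19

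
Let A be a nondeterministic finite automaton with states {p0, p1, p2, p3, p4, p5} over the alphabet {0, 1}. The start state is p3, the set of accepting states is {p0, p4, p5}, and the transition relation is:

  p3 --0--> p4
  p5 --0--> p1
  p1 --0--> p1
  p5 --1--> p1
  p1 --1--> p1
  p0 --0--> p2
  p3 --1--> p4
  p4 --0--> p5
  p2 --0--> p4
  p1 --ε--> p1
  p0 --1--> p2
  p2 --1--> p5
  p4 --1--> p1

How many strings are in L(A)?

4

The useful subgraph on states {p3, p4, p5} is acyclic, so L(A) is finite; the longest accepting path visits 3 useful states, giving maximum string length 2.
Counting accepting paths from p3 by length: 2 of length 1, 2 of length 2. Total 4.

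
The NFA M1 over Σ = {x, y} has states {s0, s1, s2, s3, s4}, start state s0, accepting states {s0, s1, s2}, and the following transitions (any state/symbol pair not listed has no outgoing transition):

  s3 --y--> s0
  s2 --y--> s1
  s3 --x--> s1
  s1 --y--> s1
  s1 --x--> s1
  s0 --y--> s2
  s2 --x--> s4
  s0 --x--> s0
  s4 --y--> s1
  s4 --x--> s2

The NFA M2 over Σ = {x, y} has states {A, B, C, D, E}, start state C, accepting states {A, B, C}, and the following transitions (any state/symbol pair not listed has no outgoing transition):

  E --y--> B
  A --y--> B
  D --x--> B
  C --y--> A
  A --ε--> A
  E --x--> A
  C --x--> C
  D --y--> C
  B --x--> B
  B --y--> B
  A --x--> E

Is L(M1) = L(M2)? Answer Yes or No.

Exploring the product automaton M1 × M2 from the start pair (s0, C), following both machines on each input symbol, reaches 4 state pairs: (s0, C), (s2, A), (s4, E), (s1, B).
M1 accepts in {s0, s1, s2} and M2 accepts in {A, B, C}. In every reachable pair the two components are either both accepting — (s0, C), (s2, A), (s1, B) — or both non-accepting, so no string is accepted by exactly one of the machines: L(M1) \ L(M2) and L(M2) \ L(M1) are both empty.
Hence every string is accepted by M1 iff it is accepted by M2, and the two languages coincide.

Yes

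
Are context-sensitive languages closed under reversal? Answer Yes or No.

Reversing both sides of every production of a noncontracting (context-sensitive) grammar gives another noncontracting grammar, and it generates Lᴿ; equivalently an LBA can reverse its tape in place and then run the machine for L.
So the context-sensitive languages are closed under reversal.

Yes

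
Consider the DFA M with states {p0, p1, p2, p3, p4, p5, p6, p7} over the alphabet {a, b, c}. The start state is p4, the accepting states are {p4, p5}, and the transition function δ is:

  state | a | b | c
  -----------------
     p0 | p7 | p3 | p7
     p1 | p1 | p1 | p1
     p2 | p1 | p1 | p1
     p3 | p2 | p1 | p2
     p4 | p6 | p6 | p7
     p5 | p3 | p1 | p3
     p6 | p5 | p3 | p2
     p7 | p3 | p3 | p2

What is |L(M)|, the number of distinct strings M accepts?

The useful subgraph on states {p4, p5, p6} is acyclic, so L(M) is finite; the longest accepting path visits 3 useful states, giving maximum string length 2.
Counting accepting paths from p4 by length: 1 of length 0, 2 of length 2. Total 3.

3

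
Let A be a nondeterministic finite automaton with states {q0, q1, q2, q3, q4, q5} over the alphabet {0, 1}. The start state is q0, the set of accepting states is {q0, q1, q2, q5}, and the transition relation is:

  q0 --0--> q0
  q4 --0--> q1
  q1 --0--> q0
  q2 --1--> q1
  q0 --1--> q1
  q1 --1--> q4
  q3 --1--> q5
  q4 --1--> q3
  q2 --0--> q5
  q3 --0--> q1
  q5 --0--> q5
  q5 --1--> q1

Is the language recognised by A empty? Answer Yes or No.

The empty string ε is accepted: the run q0 ends in the accepting state q0.
Since at least one string is accepted, L(A) is not empty.

No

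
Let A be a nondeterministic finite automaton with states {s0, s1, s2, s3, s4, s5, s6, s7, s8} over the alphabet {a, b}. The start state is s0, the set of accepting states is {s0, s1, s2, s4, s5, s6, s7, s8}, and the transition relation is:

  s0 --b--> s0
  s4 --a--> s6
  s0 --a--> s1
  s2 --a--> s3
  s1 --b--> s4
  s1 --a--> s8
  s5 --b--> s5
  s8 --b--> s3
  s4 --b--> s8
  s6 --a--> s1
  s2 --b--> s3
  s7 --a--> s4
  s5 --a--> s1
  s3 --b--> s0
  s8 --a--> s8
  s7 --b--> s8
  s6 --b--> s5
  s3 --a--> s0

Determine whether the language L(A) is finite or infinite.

infinite

State s0 is reachable from the start and can reach an accepting state, and it lies on the cycle s0 → s0.
Traversing that cycle any number of times yields accepted strings of unbounded length, so the language is infinite.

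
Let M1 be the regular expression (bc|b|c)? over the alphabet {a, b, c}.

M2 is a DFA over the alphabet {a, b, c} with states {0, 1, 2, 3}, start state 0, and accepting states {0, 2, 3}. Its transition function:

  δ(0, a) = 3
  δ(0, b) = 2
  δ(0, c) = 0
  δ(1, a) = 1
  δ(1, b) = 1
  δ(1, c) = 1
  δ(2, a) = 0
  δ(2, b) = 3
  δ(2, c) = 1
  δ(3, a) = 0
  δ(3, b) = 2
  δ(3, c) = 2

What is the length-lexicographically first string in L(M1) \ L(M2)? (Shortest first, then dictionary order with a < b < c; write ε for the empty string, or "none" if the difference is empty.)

The string bc is accepted by M1 but not by M2.
No shorter string lies in the difference, and bc is the lexicographically first length-2 string in L(M1) \ L(M2).

bc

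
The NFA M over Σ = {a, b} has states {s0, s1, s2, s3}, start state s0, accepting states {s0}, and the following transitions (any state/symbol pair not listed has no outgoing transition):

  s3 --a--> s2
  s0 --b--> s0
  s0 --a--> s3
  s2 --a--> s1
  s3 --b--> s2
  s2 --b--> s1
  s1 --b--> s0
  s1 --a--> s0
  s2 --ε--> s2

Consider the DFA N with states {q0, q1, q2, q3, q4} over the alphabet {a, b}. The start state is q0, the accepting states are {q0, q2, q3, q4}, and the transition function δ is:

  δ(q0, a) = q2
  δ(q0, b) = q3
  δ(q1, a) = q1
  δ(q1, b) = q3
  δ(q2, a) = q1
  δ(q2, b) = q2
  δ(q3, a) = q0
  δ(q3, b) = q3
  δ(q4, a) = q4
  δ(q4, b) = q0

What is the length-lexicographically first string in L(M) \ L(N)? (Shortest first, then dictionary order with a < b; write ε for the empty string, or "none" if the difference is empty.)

The string aaaa is accepted by M but not by N.
No shorter string lies in the difference, and aaaa is the lexicographically first length-4 string in L(M) \ L(N).

aaaa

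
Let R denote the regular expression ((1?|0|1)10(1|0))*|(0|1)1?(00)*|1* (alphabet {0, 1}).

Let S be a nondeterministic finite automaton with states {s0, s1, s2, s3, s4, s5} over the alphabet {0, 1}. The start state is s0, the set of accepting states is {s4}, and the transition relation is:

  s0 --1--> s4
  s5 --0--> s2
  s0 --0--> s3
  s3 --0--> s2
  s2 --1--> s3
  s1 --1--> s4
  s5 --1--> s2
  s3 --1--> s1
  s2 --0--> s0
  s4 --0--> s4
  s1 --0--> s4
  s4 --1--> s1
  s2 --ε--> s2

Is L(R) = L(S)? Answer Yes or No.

No

The empty string ε is accepted by R but rejected by S.
So L(R) ≠ L(S).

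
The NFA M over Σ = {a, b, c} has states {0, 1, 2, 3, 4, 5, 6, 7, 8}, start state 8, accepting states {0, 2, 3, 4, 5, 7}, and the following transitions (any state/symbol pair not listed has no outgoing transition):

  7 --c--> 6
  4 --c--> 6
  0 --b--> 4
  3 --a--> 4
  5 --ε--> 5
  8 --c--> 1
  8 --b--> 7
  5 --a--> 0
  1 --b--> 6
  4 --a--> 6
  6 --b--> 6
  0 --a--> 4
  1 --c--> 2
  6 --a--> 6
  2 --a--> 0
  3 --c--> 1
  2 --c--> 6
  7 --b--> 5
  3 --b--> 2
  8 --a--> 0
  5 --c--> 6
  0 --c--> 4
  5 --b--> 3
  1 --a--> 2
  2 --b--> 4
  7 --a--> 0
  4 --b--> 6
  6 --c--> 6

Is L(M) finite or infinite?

The useful states (reachable from 8 and able to reach an accepting state) are {0, 1, 2, 3, 4, 5, 7, 8}.
Restricted to these states the transition graph has no cycle, so every accepting path has bounded length and L is finite.

finite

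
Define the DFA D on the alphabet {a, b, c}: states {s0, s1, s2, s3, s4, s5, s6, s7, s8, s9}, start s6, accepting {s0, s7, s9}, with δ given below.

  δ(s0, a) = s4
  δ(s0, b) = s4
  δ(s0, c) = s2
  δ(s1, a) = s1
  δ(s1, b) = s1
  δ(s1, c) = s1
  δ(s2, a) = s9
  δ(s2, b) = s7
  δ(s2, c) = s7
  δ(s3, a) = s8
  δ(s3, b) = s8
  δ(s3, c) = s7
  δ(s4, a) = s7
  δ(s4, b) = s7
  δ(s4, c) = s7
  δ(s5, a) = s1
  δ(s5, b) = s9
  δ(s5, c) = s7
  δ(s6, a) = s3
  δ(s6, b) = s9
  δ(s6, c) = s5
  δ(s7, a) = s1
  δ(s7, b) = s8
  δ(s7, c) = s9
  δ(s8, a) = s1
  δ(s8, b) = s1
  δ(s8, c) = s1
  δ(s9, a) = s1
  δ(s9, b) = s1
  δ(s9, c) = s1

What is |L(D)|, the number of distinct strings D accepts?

The useful subgraph on states {s3, s5, s6, s7, s9} is acyclic, so L(D) is finite; the longest accepting path visits 4 useful states, giving maximum string length 3.
Counting accepting paths from s6 by length: 1 of length 1, 3 of length 2, 2 of length 3. Total 6.

6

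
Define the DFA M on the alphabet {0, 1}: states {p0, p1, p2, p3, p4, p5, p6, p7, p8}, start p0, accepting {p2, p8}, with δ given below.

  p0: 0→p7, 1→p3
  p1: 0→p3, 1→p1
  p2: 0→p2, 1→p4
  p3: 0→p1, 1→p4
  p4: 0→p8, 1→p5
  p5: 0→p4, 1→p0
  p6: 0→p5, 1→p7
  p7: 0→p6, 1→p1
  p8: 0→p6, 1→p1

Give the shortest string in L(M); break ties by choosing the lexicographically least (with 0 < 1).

A breadth-first search from p0 reaches an accepting state first via the path p0 → p3 → p4 → p8 on input 110.
No string of length < 3 is accepted (BFS exhausts all shorter strings without reaching an accepting state), and 110 is the lexicographically least accepting string of length 3.

110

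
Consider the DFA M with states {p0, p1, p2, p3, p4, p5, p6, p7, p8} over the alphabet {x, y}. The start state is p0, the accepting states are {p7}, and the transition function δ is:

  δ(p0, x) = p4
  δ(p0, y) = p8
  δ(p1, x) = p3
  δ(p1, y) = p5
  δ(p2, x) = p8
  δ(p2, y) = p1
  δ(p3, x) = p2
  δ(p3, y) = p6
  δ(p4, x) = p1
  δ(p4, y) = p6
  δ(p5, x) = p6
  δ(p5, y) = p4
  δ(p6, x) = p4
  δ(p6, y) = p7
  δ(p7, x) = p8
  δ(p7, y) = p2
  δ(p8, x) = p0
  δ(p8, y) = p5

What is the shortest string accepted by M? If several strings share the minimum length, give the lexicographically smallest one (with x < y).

A breadth-first search from p0 reaches an accepting state first via the path p0 → p4 → p6 → p7 on input xyy.
No string of length < 3 is accepted (BFS exhausts all shorter strings without reaching an accepting state), and xyy is the lexicographically least accepting string of length 3.

xyy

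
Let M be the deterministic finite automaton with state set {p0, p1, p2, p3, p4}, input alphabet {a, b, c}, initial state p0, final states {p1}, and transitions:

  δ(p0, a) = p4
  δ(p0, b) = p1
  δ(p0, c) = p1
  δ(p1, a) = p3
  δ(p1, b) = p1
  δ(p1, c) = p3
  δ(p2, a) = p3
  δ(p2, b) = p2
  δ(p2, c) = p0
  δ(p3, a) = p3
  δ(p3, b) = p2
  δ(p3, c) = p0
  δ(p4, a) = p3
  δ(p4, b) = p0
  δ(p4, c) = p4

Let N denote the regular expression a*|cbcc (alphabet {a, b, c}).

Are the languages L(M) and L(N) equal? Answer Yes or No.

The string b is accepted by M but rejected by N.
So L(M) ≠ L(N).

No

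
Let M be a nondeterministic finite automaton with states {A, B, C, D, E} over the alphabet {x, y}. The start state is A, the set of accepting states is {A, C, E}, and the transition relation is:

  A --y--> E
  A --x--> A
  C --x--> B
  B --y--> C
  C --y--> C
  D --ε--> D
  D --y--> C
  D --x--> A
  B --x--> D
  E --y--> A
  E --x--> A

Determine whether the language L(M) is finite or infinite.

infinite

State A is reachable from the start and can reach an accepting state, and it lies on the cycle A → A.
Traversing that cycle any number of times yields accepted strings of unbounded length, so the language is infinite.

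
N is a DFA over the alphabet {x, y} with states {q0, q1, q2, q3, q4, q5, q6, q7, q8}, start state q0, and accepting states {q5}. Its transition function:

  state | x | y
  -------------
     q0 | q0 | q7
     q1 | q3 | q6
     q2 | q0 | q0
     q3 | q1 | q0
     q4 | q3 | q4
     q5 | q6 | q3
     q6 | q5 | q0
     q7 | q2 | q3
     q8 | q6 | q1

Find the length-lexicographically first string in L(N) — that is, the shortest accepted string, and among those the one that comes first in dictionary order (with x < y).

A breadth-first search from q0 reaches an accepting state first via the path q0 → q7 → q3 → q1 → q6 → q5 on input yyxyx.
No string of length < 5 is accepted (BFS exhausts all shorter strings without reaching an accepting state), and yyxyx is the lexicographically least accepting string of length 5.

yyxyx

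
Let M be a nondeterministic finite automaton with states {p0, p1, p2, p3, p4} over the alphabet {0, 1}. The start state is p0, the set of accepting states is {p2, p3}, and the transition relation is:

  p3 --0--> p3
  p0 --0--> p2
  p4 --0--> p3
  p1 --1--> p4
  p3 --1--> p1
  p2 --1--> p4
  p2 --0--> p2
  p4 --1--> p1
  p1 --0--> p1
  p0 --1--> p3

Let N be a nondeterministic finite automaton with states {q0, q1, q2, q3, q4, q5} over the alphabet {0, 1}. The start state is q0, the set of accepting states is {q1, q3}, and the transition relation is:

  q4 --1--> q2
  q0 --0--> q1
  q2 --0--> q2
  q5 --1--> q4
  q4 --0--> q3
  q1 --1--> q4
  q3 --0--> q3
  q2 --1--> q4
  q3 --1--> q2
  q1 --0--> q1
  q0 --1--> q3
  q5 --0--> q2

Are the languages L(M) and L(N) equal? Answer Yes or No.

Yes

Exploring the product automaton M × N from the start pair (p0, q0), following both machines on each input symbol, reaches 5 state pairs: (p0, q0), (p2, q1), (p3, q3), (p4, q4), (p1, q2).
M accepts in {p2, p3} and N accepts in {q1, q3}. In every reachable pair the two components are either both accepting — (p2, q1), (p3, q3) — or both non-accepting, so no string is accepted by exactly one of the machines: L(M) \ L(N) and L(N) \ L(M) are both empty.
Hence every string is accepted by M iff it is accepted by N, and the two languages coincide.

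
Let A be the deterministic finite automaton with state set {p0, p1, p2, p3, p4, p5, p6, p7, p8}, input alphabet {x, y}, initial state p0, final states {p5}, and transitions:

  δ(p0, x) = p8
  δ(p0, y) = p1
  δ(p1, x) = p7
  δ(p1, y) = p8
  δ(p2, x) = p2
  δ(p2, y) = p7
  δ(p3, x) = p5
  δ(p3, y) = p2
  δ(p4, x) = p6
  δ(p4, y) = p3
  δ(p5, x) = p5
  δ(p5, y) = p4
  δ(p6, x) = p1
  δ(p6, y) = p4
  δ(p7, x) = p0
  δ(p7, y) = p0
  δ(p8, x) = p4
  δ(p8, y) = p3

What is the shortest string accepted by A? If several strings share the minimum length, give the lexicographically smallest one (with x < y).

xyx

A breadth-first search from p0 reaches an accepting state first via the path p0 → p8 → p3 → p5 on input xyx.
No string of length < 3 is accepted (BFS exhausts all shorter strings without reaching an accepting state), and xyx is the lexicographically least accepting string of length 3.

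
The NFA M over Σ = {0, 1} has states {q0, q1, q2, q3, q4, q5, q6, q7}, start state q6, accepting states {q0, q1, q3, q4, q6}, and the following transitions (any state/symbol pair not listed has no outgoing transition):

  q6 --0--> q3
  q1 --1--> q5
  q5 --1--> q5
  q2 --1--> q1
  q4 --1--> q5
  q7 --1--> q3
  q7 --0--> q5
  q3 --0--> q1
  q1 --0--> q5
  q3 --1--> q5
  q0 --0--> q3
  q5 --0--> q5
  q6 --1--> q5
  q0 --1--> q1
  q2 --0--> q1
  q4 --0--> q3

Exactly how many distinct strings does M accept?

The useful subgraph on states {q1, q3, q6} is acyclic, so L(M) is finite; the longest accepting path visits 3 useful states, giving maximum string length 2.
Counting accepting paths from q6 by length: 1 of length 0, 1 of length 1, 1 of length 2. Total 3.

3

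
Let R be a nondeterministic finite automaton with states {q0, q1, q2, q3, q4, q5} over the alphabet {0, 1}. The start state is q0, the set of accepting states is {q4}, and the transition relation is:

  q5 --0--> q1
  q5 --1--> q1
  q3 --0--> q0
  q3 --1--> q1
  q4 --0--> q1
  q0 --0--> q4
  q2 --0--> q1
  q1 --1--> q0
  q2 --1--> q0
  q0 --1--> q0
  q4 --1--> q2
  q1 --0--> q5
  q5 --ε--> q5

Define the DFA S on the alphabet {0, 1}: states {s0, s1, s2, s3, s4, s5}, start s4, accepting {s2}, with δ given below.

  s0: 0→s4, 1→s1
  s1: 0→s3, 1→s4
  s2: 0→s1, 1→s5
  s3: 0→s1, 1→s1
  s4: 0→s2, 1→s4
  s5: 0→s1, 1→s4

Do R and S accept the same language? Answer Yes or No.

Exploring the product automaton R × S from the start pair (q0, s4), following both machines on each input symbol, reaches 5 state pairs: (q0, s4), (q4, s2), (q1, s1), (q2, s5), (q5, s3).
R accepts in {q4} and S accepts in {s2}. In every reachable pair the two components are either both accepting — (q4, s2) — or both non-accepting, so no string is accepted by exactly one of the machines: L(R) \ L(S) and L(S) \ L(R) are both empty.
Hence every string is accepted by R iff it is accepted by S, and the two languages coincide.

Yes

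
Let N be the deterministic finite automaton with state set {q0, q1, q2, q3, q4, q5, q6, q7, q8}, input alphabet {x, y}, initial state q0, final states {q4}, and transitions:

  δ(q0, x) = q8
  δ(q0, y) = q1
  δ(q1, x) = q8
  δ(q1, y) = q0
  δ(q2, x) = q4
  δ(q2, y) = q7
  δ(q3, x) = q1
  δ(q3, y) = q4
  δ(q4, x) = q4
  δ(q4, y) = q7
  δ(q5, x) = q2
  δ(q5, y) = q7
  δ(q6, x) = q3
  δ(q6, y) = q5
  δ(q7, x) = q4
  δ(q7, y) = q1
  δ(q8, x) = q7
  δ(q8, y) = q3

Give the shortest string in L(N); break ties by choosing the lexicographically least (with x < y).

A breadth-first search from q0 reaches an accepting state first via the path q0 → q8 → q7 → q4 on input xxx.
No string of length < 3 is accepted (BFS exhausts all shorter strings without reaching an accepting state), and xxx is the lexicographically least accepting string of length 3.

xxx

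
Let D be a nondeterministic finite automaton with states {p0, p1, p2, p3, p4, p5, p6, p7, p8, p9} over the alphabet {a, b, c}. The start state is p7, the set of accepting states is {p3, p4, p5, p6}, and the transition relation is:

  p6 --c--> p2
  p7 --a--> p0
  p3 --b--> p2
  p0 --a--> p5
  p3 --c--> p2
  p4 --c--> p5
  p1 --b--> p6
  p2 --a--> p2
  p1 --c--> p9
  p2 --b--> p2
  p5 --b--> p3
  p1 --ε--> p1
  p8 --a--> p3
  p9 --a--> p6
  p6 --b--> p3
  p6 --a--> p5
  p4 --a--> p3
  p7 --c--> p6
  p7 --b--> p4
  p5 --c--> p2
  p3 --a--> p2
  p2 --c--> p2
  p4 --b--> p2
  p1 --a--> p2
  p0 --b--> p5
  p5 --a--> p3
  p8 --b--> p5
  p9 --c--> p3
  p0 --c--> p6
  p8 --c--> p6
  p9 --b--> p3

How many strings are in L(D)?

The useful subgraph on states {p0, p3, p4, p5, p6, p7} is acyclic, so L(D) is finite; the longest accepting path visits 5 useful states, giving maximum string length 4.
Counting accepting paths from p7 by length: 2 of length 1, 7 of length 2, 10 of length 3, 2 of length 4. Total 21.

21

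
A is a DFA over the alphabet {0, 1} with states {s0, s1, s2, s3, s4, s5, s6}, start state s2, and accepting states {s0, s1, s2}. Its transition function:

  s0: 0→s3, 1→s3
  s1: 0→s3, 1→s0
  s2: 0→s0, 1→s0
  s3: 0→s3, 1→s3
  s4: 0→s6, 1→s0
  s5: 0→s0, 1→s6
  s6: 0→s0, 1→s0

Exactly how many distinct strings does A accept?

The useful subgraph on states {s0, s2} is acyclic, so L(A) is finite; the longest accepting path visits 2 useful states, giving maximum string length 1.
Counting accepting paths from s2 by length: 1 of length 0, 2 of length 1. Total 3.

3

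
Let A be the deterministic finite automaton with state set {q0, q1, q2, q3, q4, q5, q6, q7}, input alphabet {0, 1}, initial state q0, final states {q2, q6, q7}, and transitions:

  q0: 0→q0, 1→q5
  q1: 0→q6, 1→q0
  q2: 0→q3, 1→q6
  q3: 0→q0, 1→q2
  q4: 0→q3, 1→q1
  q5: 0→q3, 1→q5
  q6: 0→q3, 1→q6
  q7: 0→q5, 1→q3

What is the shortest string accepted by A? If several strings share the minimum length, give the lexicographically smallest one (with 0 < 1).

101

A breadth-first search from q0 reaches an accepting state first via the path q0 → q5 → q3 → q2 on input 101.
No string of length < 3 is accepted (BFS exhausts all shorter strings without reaching an accepting state), and 101 is the lexicographically least accepting string of length 3.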